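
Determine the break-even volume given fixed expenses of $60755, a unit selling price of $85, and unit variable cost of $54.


Formula: BEQ = Fixed Costs / (Price - Variable Cost)
Contribution margin = $85 - $54 = $31/unit
BEQ = ceil($60755 / $31/unit) = ceil(1959.84) = 1960 units

1960 units


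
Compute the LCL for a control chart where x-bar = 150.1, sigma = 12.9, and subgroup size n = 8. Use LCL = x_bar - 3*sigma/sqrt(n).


LCL = 150.1 - 3 * 12.9 / sqrt(8)

136.42


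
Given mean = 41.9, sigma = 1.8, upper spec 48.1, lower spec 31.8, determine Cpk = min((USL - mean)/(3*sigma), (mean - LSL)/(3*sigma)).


Cpu = (48.1 - 41.9) / (3 * 1.8) = 1.15
Cpl = (41.9 - 31.8) / (3 * 1.8) = 1.87
Cpk = min(1.15, 1.87) = 1.15

1.15


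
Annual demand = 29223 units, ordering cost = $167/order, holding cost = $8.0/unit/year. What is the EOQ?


Formula: EOQ = sqrt(2 * D * S / H)
Numerator: 2 * 29223 * 167 = 9760482
2DS/H = 9760482 / 8.0 = 1220060.3
EOQ = sqrt(1220060.3) = 1104.6 units

1104.6 units


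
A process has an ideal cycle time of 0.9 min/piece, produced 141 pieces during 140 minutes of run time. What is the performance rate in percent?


Formula: Performance = (Ideal CT * Total Count) / Run Time * 100
Ideal output time = 0.9 * 141 = 126.9 min
Performance = 126.9 / 140 * 100 = 90.6%

90.6%


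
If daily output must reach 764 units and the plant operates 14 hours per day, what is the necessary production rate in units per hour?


Formula: Production Rate = Daily Demand / Available Hours
Rate = 764 units/day / 14 hours/day
Rate = 54.6 units/hour

54.6 units/hour


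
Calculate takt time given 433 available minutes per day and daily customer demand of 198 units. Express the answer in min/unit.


Formula: Takt Time = Available Production Time / Customer Demand
Takt = 433 min/day / 198 units/day
Takt = 2.19 min/unit

2.19 min/unit


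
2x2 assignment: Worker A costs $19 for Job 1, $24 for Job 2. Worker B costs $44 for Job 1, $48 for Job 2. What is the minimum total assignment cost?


Option 1: A->1 + B->2 = $19 + $48 = $67
Option 2: A->2 + B->1 = $24 + $44 = $68
Min cost = min($67, $68) = $67

$67


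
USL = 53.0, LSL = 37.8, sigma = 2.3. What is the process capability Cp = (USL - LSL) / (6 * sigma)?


Cp = (53.0 - 37.8) / (6 * 2.3)

1.1


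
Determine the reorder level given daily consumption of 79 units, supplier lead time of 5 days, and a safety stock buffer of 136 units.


Formula: ROP = (Daily Demand * Lead Time) + Safety Stock
Demand during lead time = 79 * 5 = 395 units
ROP = 395 + 136 = 531 units

531 units


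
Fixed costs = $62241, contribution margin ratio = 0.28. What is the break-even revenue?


Formula: BER = Fixed Costs / Contribution Margin Ratio
BER = $62241 / 0.28
BER = $222289.29 (to the nearest cent)

$222289.29


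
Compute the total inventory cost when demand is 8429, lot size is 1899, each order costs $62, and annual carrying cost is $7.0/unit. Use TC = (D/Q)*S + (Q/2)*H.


TC = 8429/1899 * 62 + 1899/2 * 7.0

$6921.70


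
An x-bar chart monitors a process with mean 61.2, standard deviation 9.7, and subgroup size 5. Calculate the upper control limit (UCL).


UCL = 61.2 + 3 * 9.7 / sqrt(5)

74.21


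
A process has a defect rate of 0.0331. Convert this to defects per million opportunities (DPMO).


DPMO = defect_rate * 1000000 = 0.0331 * 1000000

33100


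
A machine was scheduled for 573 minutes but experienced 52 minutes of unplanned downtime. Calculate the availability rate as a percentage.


Formula: Availability = (Planned Time - Downtime) / Planned Time * 100
Uptime = 573 - 52 = 521 min
Availability = 521 / 573 * 100 = 90.9%

90.9%


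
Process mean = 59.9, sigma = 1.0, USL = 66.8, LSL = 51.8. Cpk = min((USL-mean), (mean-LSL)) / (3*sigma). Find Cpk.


Cpu = (66.8 - 59.9) / (3 * 1.0) = 2.3
Cpl = (59.9 - 51.8) / (3 * 1.0) = 2.7
Cpk = min(2.3, 2.7) = 2.3

2.3


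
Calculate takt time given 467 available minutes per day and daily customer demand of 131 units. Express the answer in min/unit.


Formula: Takt Time = Available Production Time / Customer Demand
Takt = 467 min/day / 131 units/day
Takt = 3.56 min/unit

3.56 min/unit


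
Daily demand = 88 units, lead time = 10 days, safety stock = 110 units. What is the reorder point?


Formula: ROP = (Daily Demand * Lead Time) + Safety Stock
Demand during lead time = 88 * 10 = 880 units
ROP = 880 + 110 = 990 units

990 units


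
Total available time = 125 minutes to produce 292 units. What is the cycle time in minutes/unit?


Formula: CT = Available Time / Number of Units
CT = 125 min / 292 units
CT = 0.43 min/unit

0.43 min/unit


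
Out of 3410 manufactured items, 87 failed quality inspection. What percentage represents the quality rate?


Formula: Quality Rate = Good Pieces / Total Pieces * 100
Good pieces = 3410 - 87 = 3323
QR = 3323 / 3410 * 100 = 97.4%

97.4%


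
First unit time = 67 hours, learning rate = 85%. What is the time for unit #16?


Formula: T_n = T_1 * (learning_rate)^(log2(n)) where learning_rate = rate/100
Doublings = log2(16) = 4
T_n = 67 * 0.85^4
T_n = 67 * 0.522 = 35.0 hours

35.0 hours


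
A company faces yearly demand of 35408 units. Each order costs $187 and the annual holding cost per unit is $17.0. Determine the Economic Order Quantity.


Formula: EOQ = sqrt(2 * D * S / H)
Numerator: 2 * 35408 * 187 = 13242592
2DS/H = 13242592 / 17.0 = 778976.0
EOQ = sqrt(778976.0) = 882.6 units

882.6 units


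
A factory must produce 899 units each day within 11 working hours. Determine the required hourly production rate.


Formula: Production Rate = Daily Demand / Available Hours
Rate = 899 units/day / 11 hours/day
Rate = 81.7 units/hour

81.7 units/hour


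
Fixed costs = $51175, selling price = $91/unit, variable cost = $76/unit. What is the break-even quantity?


Formula: BEQ = Fixed Costs / (Price - Variable Cost)
Contribution margin = $91 - $76 = $15/unit
BEQ = ceil($51175 / $15/unit) = ceil(3411.67) = 3412 units

3412 units


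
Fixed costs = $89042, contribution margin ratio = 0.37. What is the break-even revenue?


Formula: BER = Fixed Costs / Contribution Margin Ratio
BER = $89042 / 0.37
BER = $240654.05 (to the nearest cent)

$240654.05


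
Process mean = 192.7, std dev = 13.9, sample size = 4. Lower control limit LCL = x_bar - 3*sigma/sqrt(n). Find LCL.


LCL = 192.7 - 3 * 13.9 / sqrt(4)

171.85


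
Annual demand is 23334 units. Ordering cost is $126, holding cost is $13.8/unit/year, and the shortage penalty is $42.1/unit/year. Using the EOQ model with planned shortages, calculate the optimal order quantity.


Formula: EOQ* = sqrt(2DS/H) * sqrt((H+P)/P)
Base EOQ = sqrt(2*23334*126/13.8) = 652.76 units
Correction = sqrt((13.8+42.1)/42.1) = 1.1523
EOQ* = 652.76 * 1.1523 = 752.2 units

752.2 units


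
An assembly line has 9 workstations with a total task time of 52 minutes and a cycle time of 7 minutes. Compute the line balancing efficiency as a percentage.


Formula: Efficiency = Sum of Task Times / (N_stations * CT) * 100
Total station capacity = 9 stations * 7 min = 63 min
Efficiency = 52 / 63 * 100 = 82.5%

82.5%


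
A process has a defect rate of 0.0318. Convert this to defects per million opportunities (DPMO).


DPMO = defect_rate * 1000000 = 0.0318 * 1000000

31800


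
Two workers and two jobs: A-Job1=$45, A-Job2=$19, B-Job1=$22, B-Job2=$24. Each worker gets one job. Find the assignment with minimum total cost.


Option 1: A->1 + B->2 = $45 + $24 = $69
Option 2: A->2 + B->1 = $19 + $22 = $41
Min cost = min($69, $41) = $41

$41


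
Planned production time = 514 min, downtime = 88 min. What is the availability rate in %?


Formula: Availability = (Planned Time - Downtime) / Planned Time * 100
Uptime = 514 - 88 = 426 min
Availability = 426 / 514 * 100 = 82.9%

82.9%


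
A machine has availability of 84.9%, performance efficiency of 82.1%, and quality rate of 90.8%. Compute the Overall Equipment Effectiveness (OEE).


Formula: OEE = Availability * Performance * Quality / 10000
A * P = 84.9% * 82.1% / 100 = 69.7%
OEE = 69.7% * 90.8% / 100 = 63.3%

63.3%


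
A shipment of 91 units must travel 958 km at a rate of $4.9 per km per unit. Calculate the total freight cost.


TC = dist * cost * units = 958 * 4.9 * 91 = $427172.20

$427172.20


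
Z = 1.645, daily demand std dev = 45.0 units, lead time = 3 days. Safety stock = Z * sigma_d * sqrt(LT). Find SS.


Formula: SS = z * sigma_d * sqrt(LT)
sqrt(LT) = sqrt(3) = 1.7321
SS = 1.645 * 45.0 * 1.7321
SS = 128.2 units

128.2 units


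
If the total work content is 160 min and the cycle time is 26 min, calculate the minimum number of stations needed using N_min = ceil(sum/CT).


Formula: N_min = ceil(Sum of Task Times / Cycle Time)
N_min = ceil(160 min / 26 min) = ceil(6.1538)
N_min = 7 stations

7


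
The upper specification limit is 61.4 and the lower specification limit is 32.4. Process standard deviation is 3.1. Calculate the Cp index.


Cp = (61.4 - 32.4) / (6 * 3.1)

1.56


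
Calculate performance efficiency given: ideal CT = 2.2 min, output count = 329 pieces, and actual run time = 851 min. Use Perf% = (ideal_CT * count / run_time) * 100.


Formula: Performance = (Ideal CT * Total Count) / Run Time * 100
Ideal output time = 2.2 * 329 = 723.8 min
Performance = 723.8 / 851 * 100 = 85.1%

85.1%


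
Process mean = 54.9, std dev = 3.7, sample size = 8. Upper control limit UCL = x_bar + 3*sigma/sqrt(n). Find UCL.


UCL = 54.9 + 3 * 3.7 / sqrt(8)

58.82


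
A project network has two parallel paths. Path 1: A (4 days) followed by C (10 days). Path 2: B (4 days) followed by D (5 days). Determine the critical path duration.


Path 1 = 4 + 10 = 14 days
Path 2 = 4 + 5 = 9 days
Duration = max(14, 9) = 14 days

14 days


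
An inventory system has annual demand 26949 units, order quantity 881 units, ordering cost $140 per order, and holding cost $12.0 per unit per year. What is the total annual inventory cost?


TC = 26949/881 * 140 + 881/2 * 12.0

$9568.47


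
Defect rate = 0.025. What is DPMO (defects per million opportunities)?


DPMO = defect_rate * 1000000 = 0.025 * 1000000

25000


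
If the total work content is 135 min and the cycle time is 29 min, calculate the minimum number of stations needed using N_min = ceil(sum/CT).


Formula: N_min = ceil(Sum of Task Times / Cycle Time)
N_min = ceil(135 min / 29 min) = ceil(4.6552)
N_min = 5 stations

5


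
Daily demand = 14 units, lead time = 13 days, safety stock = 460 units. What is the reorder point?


Formula: ROP = (Daily Demand * Lead Time) + Safety Stock
Demand during lead time = 14 * 13 = 182 units
ROP = 182 + 460 = 642 units

642 units


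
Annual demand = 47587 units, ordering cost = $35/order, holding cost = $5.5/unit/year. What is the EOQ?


Formula: EOQ = sqrt(2 * D * S / H)
Numerator: 2 * 47587 * 35 = 3331090
2DS/H = 3331090 / 5.5 = 605652.7
EOQ = sqrt(605652.7) = 778.2 units

778.2 units


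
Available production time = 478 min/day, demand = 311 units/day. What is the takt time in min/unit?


Formula: Takt Time = Available Production Time / Customer Demand
Takt = 478 min/day / 311 units/day
Takt = 1.54 min/unit

1.54 min/unit


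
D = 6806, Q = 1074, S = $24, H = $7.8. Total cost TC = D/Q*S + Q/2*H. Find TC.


TC = 6806/1074 * 24 + 1074/2 * 7.8

$4340.69


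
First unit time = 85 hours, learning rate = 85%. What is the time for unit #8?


Formula: T_n = T_1 * (learning_rate)^(log2(n)) where learning_rate = rate/100
Doublings = log2(8) = 3
T_n = 85 * 0.85^3
T_n = 85 * 0.6141 = 52.2 hours

52.2 hours


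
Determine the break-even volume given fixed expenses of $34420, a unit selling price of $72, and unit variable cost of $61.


Formula: BEQ = Fixed Costs / (Price - Variable Cost)
Contribution margin = $72 - $61 = $11/unit
BEQ = ceil($34420 / $11/unit) = ceil(3129.09) = 3130 units

3130 units


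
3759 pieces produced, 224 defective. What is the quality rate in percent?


Formula: Quality Rate = Good Pieces / Total Pieces * 100
Good pieces = 3759 - 224 = 3535
QR = 3535 / 3759 * 100 = 94.0%

94.0%


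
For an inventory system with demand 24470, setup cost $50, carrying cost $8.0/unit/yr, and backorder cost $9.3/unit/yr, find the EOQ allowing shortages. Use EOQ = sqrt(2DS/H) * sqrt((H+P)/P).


Formula: EOQ* = sqrt(2DS/H) * sqrt((H+P)/P)
Base EOQ = sqrt(2*24470*50/8.0) = 553.06 units
Correction = sqrt((8.0+9.3)/9.3) = 1.3639
EOQ* = 553.06 * 1.3639 = 754.3 units

754.3 units


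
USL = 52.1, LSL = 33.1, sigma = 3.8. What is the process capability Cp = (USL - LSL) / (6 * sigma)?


Cp = (52.1 - 33.1) / (6 * 3.8)

0.83


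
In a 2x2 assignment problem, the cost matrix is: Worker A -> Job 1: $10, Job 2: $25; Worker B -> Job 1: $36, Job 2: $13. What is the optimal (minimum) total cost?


Option 1: A->1 + B->2 = $10 + $13 = $23
Option 2: A->2 + B->1 = $25 + $36 = $61
Min cost = min($23, $61) = $23

$23


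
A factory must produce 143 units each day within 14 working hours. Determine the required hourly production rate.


Formula: Production Rate = Daily Demand / Available Hours
Rate = 143 units/day / 14 hours/day
Rate = 10.2 units/hour

10.2 units/hour


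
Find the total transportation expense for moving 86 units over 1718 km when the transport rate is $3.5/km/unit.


TC = dist * cost * units = 1718 * 3.5 * 86 = $517118.00

$517118.00


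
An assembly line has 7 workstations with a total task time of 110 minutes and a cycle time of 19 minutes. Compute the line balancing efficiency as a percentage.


Formula: Efficiency = Sum of Task Times / (N_stations * CT) * 100
Total station capacity = 7 stations * 19 min = 133 min
Efficiency = 110 / 133 * 100 = 82.7%

82.7%


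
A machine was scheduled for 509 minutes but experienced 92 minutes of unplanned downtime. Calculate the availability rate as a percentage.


Formula: Availability = (Planned Time - Downtime) / Planned Time * 100
Uptime = 509 - 92 = 417 min
Availability = 417 / 509 * 100 = 81.9%

81.9%


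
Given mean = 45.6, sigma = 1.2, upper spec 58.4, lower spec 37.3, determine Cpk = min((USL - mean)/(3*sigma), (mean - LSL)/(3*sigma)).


Cpu = (58.4 - 45.6) / (3 * 1.2) = 3.56
Cpl = (45.6 - 37.3) / (3 * 1.2) = 2.31
Cpk = min(3.56, 2.31) = 2.31

2.31


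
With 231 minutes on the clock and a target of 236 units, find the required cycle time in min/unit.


Formula: CT = Available Time / Number of Units
CT = 231 min / 236 units
CT = 0.98 min/unit

0.98 min/unit


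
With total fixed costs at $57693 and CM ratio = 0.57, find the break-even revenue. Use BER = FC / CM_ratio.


Formula: BER = Fixed Costs / Contribution Margin Ratio
BER = $57693 / 0.57
BER = $101215.79 (to the nearest cent)

$101215.79


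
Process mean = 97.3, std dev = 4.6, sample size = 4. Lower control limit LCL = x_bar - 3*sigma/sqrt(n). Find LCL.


LCL = 97.3 - 3 * 4.6 / sqrt(4)

90.4


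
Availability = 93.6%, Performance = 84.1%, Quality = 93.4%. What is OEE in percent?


Formula: OEE = Availability * Performance * Quality / 10000
A * P = 93.6% * 84.1% / 100 = 78.72%
OEE = 78.72% * 93.4% / 100 = 73.5%

73.5%


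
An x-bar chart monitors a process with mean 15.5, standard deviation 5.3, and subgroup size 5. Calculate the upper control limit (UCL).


UCL = 15.5 + 3 * 5.3 / sqrt(5)

22.61


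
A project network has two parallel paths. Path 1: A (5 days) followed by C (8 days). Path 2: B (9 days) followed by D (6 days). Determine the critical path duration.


Path 1 = 5 + 8 = 13 days
Path 2 = 9 + 6 = 15 days
Duration = max(13, 15) = 15 days

15 days


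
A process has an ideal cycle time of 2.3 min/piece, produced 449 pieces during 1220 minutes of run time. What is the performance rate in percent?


Formula: Performance = (Ideal CT * Total Count) / Run Time * 100
Ideal output time = 2.3 * 449 = 1032.7 min
Performance = 1032.7 / 1220 * 100 = 84.6%

84.6%


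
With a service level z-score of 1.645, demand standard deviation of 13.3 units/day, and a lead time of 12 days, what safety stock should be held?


Formula: SS = z * sigma_d * sqrt(LT)
sqrt(LT) = sqrt(12) = 3.4641
SS = 1.645 * 13.3 * 3.4641
SS = 75.8 units

75.8 units


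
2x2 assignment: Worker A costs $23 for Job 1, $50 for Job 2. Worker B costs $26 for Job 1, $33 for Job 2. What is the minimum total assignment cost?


Option 1: A->1 + B->2 = $23 + $33 = $56
Option 2: A->2 + B->1 = $50 + $26 = $76
Min cost = min($56, $76) = $56

$56


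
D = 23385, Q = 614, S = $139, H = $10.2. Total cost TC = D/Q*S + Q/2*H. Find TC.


TC = 23385/614 * 139 + 614/2 * 10.2

$8425.40


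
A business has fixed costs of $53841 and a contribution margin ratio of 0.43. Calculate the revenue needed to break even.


Formula: BER = Fixed Costs / Contribution Margin Ratio
BER = $53841 / 0.43
BER = $125211.63 (to the nearest cent)

$125211.63


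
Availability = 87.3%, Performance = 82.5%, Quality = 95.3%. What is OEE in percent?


Formula: OEE = Availability * Performance * Quality / 10000
A * P = 87.3% * 82.5% / 100 = 72.02%
OEE = 72.02% * 95.3% / 100 = 68.6%

68.6%


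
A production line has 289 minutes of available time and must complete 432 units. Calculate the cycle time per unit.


Formula: CT = Available Time / Number of Units
CT = 289 min / 432 units
CT = 0.67 min/unit

0.67 min/unit


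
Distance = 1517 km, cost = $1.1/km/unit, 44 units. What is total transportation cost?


TC = dist * cost * units = 1517 * 1.1 * 44 = $73422.80

$73422.80


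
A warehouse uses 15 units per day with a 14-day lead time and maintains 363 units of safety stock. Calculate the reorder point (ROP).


Formula: ROP = (Daily Demand * Lead Time) + Safety Stock
Demand during lead time = 15 * 14 = 210 units
ROP = 210 + 363 = 573 units

573 units


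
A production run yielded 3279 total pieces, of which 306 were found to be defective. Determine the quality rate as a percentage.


Formula: Quality Rate = Good Pieces / Total Pieces * 100
Good pieces = 3279 - 306 = 2973
QR = 2973 / 3279 * 100 = 90.7%

90.7%


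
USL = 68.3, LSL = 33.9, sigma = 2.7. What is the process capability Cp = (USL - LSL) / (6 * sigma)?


Cp = (68.3 - 33.9) / (6 * 2.7)

2.12


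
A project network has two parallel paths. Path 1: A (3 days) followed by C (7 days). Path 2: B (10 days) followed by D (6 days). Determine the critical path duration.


Path 1 = 3 + 7 = 10 days
Path 2 = 10 + 6 = 16 days
Duration = max(10, 16) = 16 days

16 days


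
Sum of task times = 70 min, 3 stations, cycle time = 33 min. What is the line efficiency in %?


Formula: Efficiency = Sum of Task Times / (N_stations * CT) * 100
Total station capacity = 3 stations * 33 min = 99 min
Efficiency = 70 / 99 * 100 = 70.7%

70.7%


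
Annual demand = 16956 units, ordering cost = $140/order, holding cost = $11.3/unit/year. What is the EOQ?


Formula: EOQ = sqrt(2 * D * S / H)
Numerator: 2 * 16956 * 140 = 4747680
2DS/H = 4747680 / 11.3 = 420148.7
EOQ = sqrt(420148.7) = 648.2 units

648.2 units


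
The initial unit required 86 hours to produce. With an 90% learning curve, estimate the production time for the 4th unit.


Formula: T_n = T_1 * (learning_rate)^(log2(n)) where learning_rate = rate/100
Doublings = log2(4) = 2
T_n = 86 * 0.9^2
T_n = 86 * 0.81 = 69.7 hours

69.7 hours


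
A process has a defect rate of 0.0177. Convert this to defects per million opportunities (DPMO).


DPMO = defect_rate * 1000000 = 0.0177 * 1000000

17700


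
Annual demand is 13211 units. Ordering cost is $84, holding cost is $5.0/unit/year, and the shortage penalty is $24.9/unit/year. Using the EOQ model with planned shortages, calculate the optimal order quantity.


Formula: EOQ* = sqrt(2DS/H) * sqrt((H+P)/P)
Base EOQ = sqrt(2*13211*84/5.0) = 666.25 units
Correction = sqrt((5.0+24.9)/24.9) = 1.09581
EOQ* = 666.25 * 1.09581 = 730.1 units

730.1 units


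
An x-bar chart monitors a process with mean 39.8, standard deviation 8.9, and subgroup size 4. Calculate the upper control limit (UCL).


UCL = 39.8 + 3 * 8.9 / sqrt(4)

53.15


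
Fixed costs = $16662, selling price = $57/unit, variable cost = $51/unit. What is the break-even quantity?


Formula: BEQ = Fixed Costs / (Price - Variable Cost)
Contribution margin = $57 - $51 = $6/unit
BEQ = ceil($16662 / $6/unit) = ceil(2777.0) = 2777 units

2777 units


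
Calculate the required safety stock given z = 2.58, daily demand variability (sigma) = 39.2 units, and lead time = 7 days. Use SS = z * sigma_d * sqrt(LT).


Formula: SS = z * sigma_d * sqrt(LT)
sqrt(LT) = sqrt(7) = 2.6458
SS = 2.58 * 39.2 * 2.6458
SS = 267.6 units

267.6 units


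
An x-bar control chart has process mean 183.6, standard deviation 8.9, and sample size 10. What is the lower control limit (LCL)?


LCL = 183.6 - 3 * 8.9 / sqrt(10)

175.16


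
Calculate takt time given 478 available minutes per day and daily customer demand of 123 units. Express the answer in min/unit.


Formula: Takt Time = Available Production Time / Customer Demand
Takt = 478 min/day / 123 units/day
Takt = 3.89 min/unit

3.89 min/unit


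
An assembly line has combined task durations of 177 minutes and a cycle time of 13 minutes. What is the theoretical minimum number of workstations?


Formula: N_min = ceil(Sum of Task Times / Cycle Time)
N_min = ceil(177 min / 13 min) = ceil(13.6154)
N_min = 14 stations

14


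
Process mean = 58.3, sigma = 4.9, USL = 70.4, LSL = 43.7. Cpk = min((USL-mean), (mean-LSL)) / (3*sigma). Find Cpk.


Cpu = (70.4 - 58.3) / (3 * 4.9) = 0.82
Cpl = (58.3 - 43.7) / (3 * 4.9) = 0.99
Cpk = min(0.82, 0.99) = 0.82

0.82


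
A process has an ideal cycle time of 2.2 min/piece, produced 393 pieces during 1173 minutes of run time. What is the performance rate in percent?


Formula: Performance = (Ideal CT * Total Count) / Run Time * 100
Ideal output time = 2.2 * 393 = 864.6 min
Performance = 864.6 / 1173 * 100 = 73.7%

73.7%


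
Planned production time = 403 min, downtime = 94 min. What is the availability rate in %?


Formula: Availability = (Planned Time - Downtime) / Planned Time * 100
Uptime = 403 - 94 = 309 min
Availability = 309 / 403 * 100 = 76.7%

76.7%


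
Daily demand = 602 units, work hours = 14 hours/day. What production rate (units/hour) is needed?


Formula: Production Rate = Daily Demand / Available Hours
Rate = 602 units/day / 14 hours/day
Rate = 43.0 units/hour

43.0 units/hour


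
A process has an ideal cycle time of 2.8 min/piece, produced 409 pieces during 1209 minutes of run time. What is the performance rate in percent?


Formula: Performance = (Ideal CT * Total Count) / Run Time * 100
Ideal output time = 2.8 * 409 = 1145.2 min
Performance = 1145.2 / 1209 * 100 = 94.7%

94.7%


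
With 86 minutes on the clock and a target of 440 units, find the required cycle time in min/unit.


Formula: CT = Available Time / Number of Units
CT = 86 min / 440 units
CT = 0.2 min/unit

0.2 min/unit


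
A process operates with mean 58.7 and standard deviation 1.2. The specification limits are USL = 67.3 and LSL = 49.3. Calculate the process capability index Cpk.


Cpu = (67.3 - 58.7) / (3 * 1.2) = 2.39
Cpl = (58.7 - 49.3) / (3 * 1.2) = 2.61
Cpk = min(2.39, 2.61) = 2.39

2.39


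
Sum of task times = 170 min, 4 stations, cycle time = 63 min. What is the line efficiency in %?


Formula: Efficiency = Sum of Task Times / (N_stations * CT) * 100
Total station capacity = 4 stations * 63 min = 252 min
Efficiency = 170 / 252 * 100 = 67.5%

67.5%


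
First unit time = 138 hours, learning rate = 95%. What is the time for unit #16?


Formula: T_n = T_1 * (learning_rate)^(log2(n)) where learning_rate = rate/100
Doublings = log2(16) = 4
T_n = 138 * 0.95^4
T_n = 138 * 0.8145 = 112.4 hours

112.4 hours


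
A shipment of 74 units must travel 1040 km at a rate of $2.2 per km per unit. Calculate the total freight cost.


TC = dist * cost * units = 1040 * 2.2 * 74 = $169312.00

$169312.00


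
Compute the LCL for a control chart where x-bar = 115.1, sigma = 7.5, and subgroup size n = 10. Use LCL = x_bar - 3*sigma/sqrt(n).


LCL = 115.1 - 3 * 7.5 / sqrt(10)

107.98


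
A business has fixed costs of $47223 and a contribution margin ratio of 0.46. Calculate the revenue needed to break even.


Formula: BER = Fixed Costs / Contribution Margin Ratio
BER = $47223 / 0.46
BER = $102658.70 (to the nearest cent)

$102658.70


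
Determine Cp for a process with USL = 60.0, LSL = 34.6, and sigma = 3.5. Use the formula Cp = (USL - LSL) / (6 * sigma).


Cp = (60.0 - 34.6) / (6 * 3.5)

1.21


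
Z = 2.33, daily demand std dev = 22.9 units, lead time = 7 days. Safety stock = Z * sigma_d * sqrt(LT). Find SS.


Formula: SS = z * sigma_d * sqrt(LT)
sqrt(LT) = sqrt(7) = 2.6458
SS = 2.33 * 22.9 * 2.6458
SS = 141.2 units

141.2 units


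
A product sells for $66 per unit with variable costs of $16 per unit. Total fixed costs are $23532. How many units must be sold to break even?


Formula: BEQ = Fixed Costs / (Price - Variable Cost)
Contribution margin = $66 - $16 = $50/unit
BEQ = ceil($23532 / $50/unit) = ceil(470.64) = 471 units

471 units


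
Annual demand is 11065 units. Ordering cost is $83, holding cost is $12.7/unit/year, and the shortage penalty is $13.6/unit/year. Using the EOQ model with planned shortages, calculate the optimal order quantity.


Formula: EOQ* = sqrt(2DS/H) * sqrt((H+P)/P)
Base EOQ = sqrt(2*11065*83/12.7) = 380.3 units
Correction = sqrt((12.7+13.6)/13.6) = 1.39062
EOQ* = 380.3 * 1.39062 = 528.9 units

528.9 units


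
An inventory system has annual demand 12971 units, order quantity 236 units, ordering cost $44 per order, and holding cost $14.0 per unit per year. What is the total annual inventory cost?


TC = 12971/236 * 44 + 236/2 * 14.0

$4070.32


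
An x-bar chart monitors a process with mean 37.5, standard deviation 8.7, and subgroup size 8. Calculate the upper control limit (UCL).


UCL = 37.5 + 3 * 8.7 / sqrt(8)

46.73


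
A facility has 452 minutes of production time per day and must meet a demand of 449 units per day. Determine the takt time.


Formula: Takt Time = Available Production Time / Customer Demand
Takt = 452 min/day / 449 units/day
Takt = 1.01 min/unit

1.01 min/unit


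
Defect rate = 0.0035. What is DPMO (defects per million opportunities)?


DPMO = defect_rate * 1000000 = 0.0035 * 1000000

3500


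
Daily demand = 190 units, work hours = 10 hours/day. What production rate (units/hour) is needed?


Formula: Production Rate = Daily Demand / Available Hours
Rate = 190 units/day / 10 hours/day
Rate = 19.0 units/hour

19.0 units/hour


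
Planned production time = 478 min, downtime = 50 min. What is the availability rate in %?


Formula: Availability = (Planned Time - Downtime) / Planned Time * 100
Uptime = 478 - 50 = 428 min
Availability = 428 / 478 * 100 = 89.5%

89.5%


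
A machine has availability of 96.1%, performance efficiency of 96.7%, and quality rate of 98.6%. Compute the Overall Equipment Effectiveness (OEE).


Formula: OEE = Availability * Performance * Quality / 10000
A * P = 96.1% * 96.7% / 100 = 92.93%
OEE = 92.93% * 98.6% / 100 = 91.6%

91.6%


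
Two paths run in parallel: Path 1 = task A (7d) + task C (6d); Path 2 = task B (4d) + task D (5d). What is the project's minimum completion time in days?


Path 1 = 7 + 6 = 13 days
Path 2 = 4 + 5 = 9 days
Duration = max(13, 9) = 13 days

13 days


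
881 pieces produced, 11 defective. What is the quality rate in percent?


Formula: Quality Rate = Good Pieces / Total Pieces * 100
Good pieces = 881 - 11 = 870
QR = 870 / 881 * 100 = 98.8%

98.8%


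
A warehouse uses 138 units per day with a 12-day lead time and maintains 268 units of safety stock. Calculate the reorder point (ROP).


Formula: ROP = (Daily Demand * Lead Time) + Safety Stock
Demand during lead time = 138 * 12 = 1656 units
ROP = 1656 + 268 = 1924 units

1924 units


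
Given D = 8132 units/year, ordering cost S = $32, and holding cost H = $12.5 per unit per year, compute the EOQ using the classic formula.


Formula: EOQ = sqrt(2 * D * S / H)
Numerator: 2 * 8132 * 32 = 520448
2DS/H = 520448 / 12.5 = 41635.8
EOQ = sqrt(41635.8) = 204.0 units

204.0 units


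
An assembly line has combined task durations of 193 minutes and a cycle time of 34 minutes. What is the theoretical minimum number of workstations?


Formula: N_min = ceil(Sum of Task Times / Cycle Time)
N_min = ceil(193 min / 34 min) = ceil(5.6765)
N_min = 6 stations

6


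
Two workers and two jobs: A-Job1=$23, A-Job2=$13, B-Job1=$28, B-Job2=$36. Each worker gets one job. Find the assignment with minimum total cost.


Option 1: A->1 + B->2 = $23 + $36 = $59
Option 2: A->2 + B->1 = $13 + $28 = $41
Min cost = min($59, $41) = $41

$41


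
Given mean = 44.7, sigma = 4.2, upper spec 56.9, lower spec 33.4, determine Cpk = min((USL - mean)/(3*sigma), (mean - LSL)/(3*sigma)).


Cpu = (56.9 - 44.7) / (3 * 4.2) = 0.97
Cpl = (44.7 - 33.4) / (3 * 4.2) = 0.9
Cpk = min(0.97, 0.9) = 0.9

0.9


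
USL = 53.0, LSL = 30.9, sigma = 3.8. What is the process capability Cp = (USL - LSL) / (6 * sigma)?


Cp = (53.0 - 30.9) / (6 * 3.8)

0.97


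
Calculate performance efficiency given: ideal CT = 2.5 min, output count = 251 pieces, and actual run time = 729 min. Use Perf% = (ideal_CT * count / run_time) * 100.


Formula: Performance = (Ideal CT * Total Count) / Run Time * 100
Ideal output time = 2.5 * 251 = 627.5 min
Performance = 627.5 / 729 * 100 = 86.1%

86.1%


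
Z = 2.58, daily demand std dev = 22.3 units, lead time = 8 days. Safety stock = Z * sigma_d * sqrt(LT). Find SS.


Formula: SS = z * sigma_d * sqrt(LT)
sqrt(LT) = sqrt(8) = 2.8284
SS = 2.58 * 22.3 * 2.8284
SS = 162.7 units

162.7 units


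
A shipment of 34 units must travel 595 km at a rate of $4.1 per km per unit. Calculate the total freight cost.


TC = dist * cost * units = 595 * 4.1 * 34 = $82943.00

$82943.00


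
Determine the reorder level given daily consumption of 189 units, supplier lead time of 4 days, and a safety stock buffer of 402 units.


Formula: ROP = (Daily Demand * Lead Time) + Safety Stock
Demand during lead time = 189 * 4 = 756 units
ROP = 756 + 402 = 1158 units

1158 units


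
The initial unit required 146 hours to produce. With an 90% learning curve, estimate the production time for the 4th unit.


Formula: T_n = T_1 * (learning_rate)^(log2(n)) where learning_rate = rate/100
Doublings = log2(4) = 2
T_n = 146 * 0.9^2
T_n = 146 * 0.81 = 118.3 hours

118.3 hours


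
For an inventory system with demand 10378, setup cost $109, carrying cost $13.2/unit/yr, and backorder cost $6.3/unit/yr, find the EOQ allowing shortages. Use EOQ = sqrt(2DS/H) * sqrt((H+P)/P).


Formula: EOQ* = sqrt(2DS/H) * sqrt((H+P)/P)
Base EOQ = sqrt(2*10378*109/13.2) = 414.0 units
Correction = sqrt((13.2+6.3)/6.3) = 1.75933
EOQ* = 414.0 * 1.75933 = 728.4 units

728.4 units


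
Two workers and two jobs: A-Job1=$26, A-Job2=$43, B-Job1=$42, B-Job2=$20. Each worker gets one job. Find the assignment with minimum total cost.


Option 1: A->1 + B->2 = $26 + $20 = $46
Option 2: A->2 + B->1 = $43 + $42 = $85
Min cost = min($46, $85) = $46

$46


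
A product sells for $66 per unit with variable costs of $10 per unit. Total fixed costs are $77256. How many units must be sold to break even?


Formula: BEQ = Fixed Costs / (Price - Variable Cost)
Contribution margin = $66 - $10 = $56/unit
BEQ = ceil($77256 / $56/unit) = ceil(1379.57) = 1380 units

1380 units


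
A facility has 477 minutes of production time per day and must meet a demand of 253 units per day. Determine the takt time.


Formula: Takt Time = Available Production Time / Customer Demand
Takt = 477 min/day / 253 units/day
Takt = 1.89 min/unit

1.89 min/unit


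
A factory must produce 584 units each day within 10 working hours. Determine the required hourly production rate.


Formula: Production Rate = Daily Demand / Available Hours
Rate = 584 units/day / 10 hours/day
Rate = 58.4 units/hour

58.4 units/hour


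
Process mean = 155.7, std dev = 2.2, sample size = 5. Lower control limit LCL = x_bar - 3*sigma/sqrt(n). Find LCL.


LCL = 155.7 - 3 * 2.2 / sqrt(5)

152.75


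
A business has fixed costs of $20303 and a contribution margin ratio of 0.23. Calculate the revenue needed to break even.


Formula: BER = Fixed Costs / Contribution Margin Ratio
BER = $20303 / 0.23
BER = $88273.91 (to the nearest cent)

$88273.91


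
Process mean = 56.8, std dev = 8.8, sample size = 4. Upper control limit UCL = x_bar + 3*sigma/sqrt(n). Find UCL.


UCL = 56.8 + 3 * 8.8 / sqrt(4)

70.0


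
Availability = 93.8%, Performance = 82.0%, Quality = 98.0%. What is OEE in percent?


Formula: OEE = Availability * Performance * Quality / 10000
A * P = 93.8% * 82.0% / 100 = 76.92%
OEE = 76.92% * 98.0% / 100 = 75.4%

75.4%


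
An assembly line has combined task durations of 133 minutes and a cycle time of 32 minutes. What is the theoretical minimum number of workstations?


Formula: N_min = ceil(Sum of Task Times / Cycle Time)
N_min = ceil(133 min / 32 min) = ceil(4.1562)
N_min = 5 stations

5


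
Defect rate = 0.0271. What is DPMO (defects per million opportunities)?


DPMO = defect_rate * 1000000 = 0.0271 * 1000000

27100


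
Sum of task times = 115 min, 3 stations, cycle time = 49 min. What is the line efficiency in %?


Formula: Efficiency = Sum of Task Times / (N_stations * CT) * 100
Total station capacity = 3 stations * 49 min = 147 min
Efficiency = 115 / 147 * 100 = 78.2%

78.2%


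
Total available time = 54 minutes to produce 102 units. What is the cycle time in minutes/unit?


Formula: CT = Available Time / Number of Units
CT = 54 min / 102 units
CT = 0.53 min/unit

0.53 min/unit


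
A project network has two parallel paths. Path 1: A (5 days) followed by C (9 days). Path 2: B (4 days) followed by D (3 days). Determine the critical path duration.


Path 1 = 5 + 9 = 14 days
Path 2 = 4 + 3 = 7 days
Duration = max(14, 7) = 14 days

14 days


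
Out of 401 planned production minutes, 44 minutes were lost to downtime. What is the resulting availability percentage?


Formula: Availability = (Planned Time - Downtime) / Planned Time * 100
Uptime = 401 - 44 = 357 min
Availability = 357 / 401 * 100 = 89.0%

89.0%


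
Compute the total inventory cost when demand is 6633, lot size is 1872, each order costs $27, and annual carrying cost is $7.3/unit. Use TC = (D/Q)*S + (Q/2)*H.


TC = 6633/1872 * 27 + 1872/2 * 7.3

$6928.47


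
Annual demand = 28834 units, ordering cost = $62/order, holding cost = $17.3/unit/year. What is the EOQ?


Formula: EOQ = sqrt(2 * D * S / H)
Numerator: 2 * 28834 * 62 = 3575416
2DS/H = 3575416 / 17.3 = 206671.4
EOQ = sqrt(206671.4) = 454.6 units

454.6 units


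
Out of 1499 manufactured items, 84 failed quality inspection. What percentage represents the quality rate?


Formula: Quality Rate = Good Pieces / Total Pieces * 100
Good pieces = 1499 - 84 = 1415
QR = 1415 / 1499 * 100 = 94.4%

94.4%


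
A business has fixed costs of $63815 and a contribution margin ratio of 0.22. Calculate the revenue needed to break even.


Formula: BER = Fixed Costs / Contribution Margin Ratio
BER = $63815 / 0.22
BER = $290068.18 (to the nearest cent)

$290068.18


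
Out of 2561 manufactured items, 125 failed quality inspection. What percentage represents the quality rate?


Formula: Quality Rate = Good Pieces / Total Pieces * 100
Good pieces = 2561 - 125 = 2436
QR = 2436 / 2561 * 100 = 95.1%

95.1%


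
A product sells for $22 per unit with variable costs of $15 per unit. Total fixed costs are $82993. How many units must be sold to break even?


Formula: BEQ = Fixed Costs / (Price - Variable Cost)
Contribution margin = $22 - $15 = $7/unit
BEQ = ceil($82993 / $7/unit) = ceil(11856.14) = 11857 units

11857 units


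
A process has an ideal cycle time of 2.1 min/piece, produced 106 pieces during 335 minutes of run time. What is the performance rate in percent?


Formula: Performance = (Ideal CT * Total Count) / Run Time * 100
Ideal output time = 2.1 * 106 = 222.6 min
Performance = 222.6 / 335 * 100 = 66.4%

66.4%


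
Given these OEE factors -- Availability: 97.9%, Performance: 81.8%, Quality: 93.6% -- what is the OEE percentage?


Formula: OEE = Availability * Performance * Quality / 10000
A * P = 97.9% * 81.8% / 100 = 80.08%
OEE = 80.08% * 93.6% / 100 = 75.0%

75.0%


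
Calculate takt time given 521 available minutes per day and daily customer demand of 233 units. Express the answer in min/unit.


Formula: Takt Time = Available Production Time / Customer Demand
Takt = 521 min/day / 233 units/day
Takt = 2.24 min/unit

2.24 min/unit


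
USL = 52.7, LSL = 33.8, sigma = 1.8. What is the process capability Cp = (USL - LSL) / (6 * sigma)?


Cp = (52.7 - 33.8) / (6 * 1.8)

1.75


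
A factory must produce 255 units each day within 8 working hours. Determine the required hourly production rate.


Formula: Production Rate = Daily Demand / Available Hours
Rate = 255 units/day / 8 hours/day
Rate = 31.9 units/hour

31.9 units/hour


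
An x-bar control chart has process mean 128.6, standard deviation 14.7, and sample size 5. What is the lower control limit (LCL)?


LCL = 128.6 - 3 * 14.7 / sqrt(5)

108.88


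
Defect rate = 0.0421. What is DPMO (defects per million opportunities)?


DPMO = defect_rate * 1000000 = 0.0421 * 1000000

42100


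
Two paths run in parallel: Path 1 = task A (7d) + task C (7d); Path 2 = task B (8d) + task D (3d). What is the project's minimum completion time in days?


Path 1 = 7 + 7 = 14 days
Path 2 = 8 + 3 = 11 days
Duration = max(14, 11) = 14 days

14 days


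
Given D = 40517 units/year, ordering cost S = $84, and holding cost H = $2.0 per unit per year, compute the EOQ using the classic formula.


Formula: EOQ = sqrt(2 * D * S / H)
Numerator: 2 * 40517 * 84 = 6806856
2DS/H = 6806856 / 2.0 = 3403428.0
EOQ = sqrt(3403428.0) = 1844.8 units

1844.8 units


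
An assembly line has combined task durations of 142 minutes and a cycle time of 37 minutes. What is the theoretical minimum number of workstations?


Formula: N_min = ceil(Sum of Task Times / Cycle Time)
N_min = ceil(142 min / 37 min) = ceil(3.8378)
N_min = 4 stations

4


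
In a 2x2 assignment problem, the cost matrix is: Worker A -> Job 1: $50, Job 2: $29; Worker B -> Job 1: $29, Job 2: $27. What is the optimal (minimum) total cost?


Option 1: A->1 + B->2 = $50 + $27 = $77
Option 2: A->2 + B->1 = $29 + $29 = $58
Min cost = min($77, $58) = $58

$58


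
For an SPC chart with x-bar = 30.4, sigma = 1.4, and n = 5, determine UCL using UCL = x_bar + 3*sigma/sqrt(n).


UCL = 30.4 + 3 * 1.4 / sqrt(5)

32.28


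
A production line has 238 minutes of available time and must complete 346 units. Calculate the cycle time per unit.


Formula: CT = Available Time / Number of Units
CT = 238 min / 346 units
CT = 0.69 min/unit

0.69 min/unit


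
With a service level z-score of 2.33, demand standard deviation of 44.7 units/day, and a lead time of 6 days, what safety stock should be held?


Formula: SS = z * sigma_d * sqrt(LT)
sqrt(LT) = sqrt(6) = 2.4495
SS = 2.33 * 44.7 * 2.4495
SS = 255.1 units

255.1 units


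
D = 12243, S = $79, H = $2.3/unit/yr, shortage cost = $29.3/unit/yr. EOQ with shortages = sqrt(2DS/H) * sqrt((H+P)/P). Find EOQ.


Formula: EOQ* = sqrt(2DS/H) * sqrt((H+P)/P)
Base EOQ = sqrt(2*12243*79/2.3) = 917.08 units
Correction = sqrt((2.3+29.3)/29.3) = 1.03851
EOQ* = 917.08 * 1.03851 = 952.4 units

952.4 units
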